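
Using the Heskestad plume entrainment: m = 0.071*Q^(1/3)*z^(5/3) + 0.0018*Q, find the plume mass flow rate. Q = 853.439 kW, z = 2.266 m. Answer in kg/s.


Q^(1/3) = 9.4854
z^(5/3) = 3.9093
First term = 0.071 * 9.4854 * 3.9093 = 2.6328
Second term = 0.0018 * 853.439 = 1.5362
m = 4.1690 kg/s

4.1690 kg/s


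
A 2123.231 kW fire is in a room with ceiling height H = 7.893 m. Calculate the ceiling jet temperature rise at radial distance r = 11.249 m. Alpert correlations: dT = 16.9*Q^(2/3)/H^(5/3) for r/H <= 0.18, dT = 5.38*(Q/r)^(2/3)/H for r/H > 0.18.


r/H = 11.249 / 7.893 = 1.4252
r/H > 0.18, so dT = 5.38*(Q/r)^(2/3)/H
Q/r = 188.75
(Q/r)^(2/3) = 32.905
dT = 5.38 * 32.905 / 7.893 = 22.428 K

22.428 K


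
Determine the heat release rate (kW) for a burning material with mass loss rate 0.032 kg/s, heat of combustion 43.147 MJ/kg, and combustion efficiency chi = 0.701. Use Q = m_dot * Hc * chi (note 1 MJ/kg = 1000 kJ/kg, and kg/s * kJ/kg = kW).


Hc = 43.147 MJ/kg = 43.147 * 1000 kJ/kg = 43147 kJ/kg
Q = 0.032 kg/s * 43147 kJ/kg * 0.701 = 967.87 kW

967.87 kW


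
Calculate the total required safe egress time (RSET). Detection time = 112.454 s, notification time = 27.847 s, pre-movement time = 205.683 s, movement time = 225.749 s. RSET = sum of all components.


Total = 112.454 + 27.847 + 205.683 + 225.749 = 571.733 s

571.733 s


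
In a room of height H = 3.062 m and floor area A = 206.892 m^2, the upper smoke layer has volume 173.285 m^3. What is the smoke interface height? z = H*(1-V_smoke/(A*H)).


V/(A*H) = 0.27353
1 - 0.27353 = 0.72647
z = 3.062 * 0.72647 = 2.2244 m

2.2244 m


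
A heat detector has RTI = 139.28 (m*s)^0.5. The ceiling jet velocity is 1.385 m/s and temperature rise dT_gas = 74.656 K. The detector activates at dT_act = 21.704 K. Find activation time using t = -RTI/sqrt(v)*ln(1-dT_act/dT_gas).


dT_act/dT_gas = 0.29072
ln(1 - 0.29072) = -0.34351
t = -139.28 / sqrt(1.385) * -0.34351 = 40.653 s

40.653 s


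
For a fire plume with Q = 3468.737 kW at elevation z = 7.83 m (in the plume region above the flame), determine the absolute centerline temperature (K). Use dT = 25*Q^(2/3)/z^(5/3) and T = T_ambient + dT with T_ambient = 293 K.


Q^(2/3) = 229.15
z^(5/3) = 30.875
dT = 25 * 229.15 / 30.875 = 185.55 K
T = 293 + 185.55 = 478.55 K

478.55 K


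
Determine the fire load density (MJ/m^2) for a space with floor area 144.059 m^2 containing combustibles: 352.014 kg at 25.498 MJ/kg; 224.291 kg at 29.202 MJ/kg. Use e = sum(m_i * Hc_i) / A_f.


Total energy = 352.014*25.498 + 224.291*29.202
= 8975.653 + 6549.746
= 15525.40 MJ
e = 15525.40 / 144.059 = 107.77 MJ/m^2

107.77 MJ/m^2


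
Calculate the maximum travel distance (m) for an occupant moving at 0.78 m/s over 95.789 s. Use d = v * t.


d = 0.78 * 95.789 = 74.715 m

74.715 m


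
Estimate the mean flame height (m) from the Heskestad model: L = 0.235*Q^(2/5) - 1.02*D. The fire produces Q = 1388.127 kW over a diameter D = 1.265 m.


Q^(2/5) = 18.071
0.235 * Q^(2/5) = 4.2466
1.02 * D = 1.2903
L = 2.9563 m

2.9563 m


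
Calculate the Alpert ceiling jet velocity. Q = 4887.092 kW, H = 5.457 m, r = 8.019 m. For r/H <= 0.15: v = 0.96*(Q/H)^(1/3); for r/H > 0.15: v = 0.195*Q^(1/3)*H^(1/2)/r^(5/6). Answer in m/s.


r/H = 8.019 / 5.457 = 1.4695
r/H > 0.15, so v = 0.195*Q^(1/3)*H^(1/2)/r^(5/6)
Q^(1/3) = 16.970
H^(1/2) = 2.3360
r^(5/6) = 5.6680
v = 0.195 * 16.970 * 2.3360 / 5.6680 = 1.3638 m/s

1.3638 m/s


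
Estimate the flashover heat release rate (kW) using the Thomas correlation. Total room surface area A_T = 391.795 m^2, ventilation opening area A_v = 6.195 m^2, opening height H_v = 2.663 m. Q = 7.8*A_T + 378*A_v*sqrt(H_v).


7.8*A_T = 3056.001
sqrt(H_v) = 1.6319
378*A_v*sqrt(H_v) = 3821.4
Q = 3056.001 + 3821.4 = 6877.4 kW

6877.4 kW


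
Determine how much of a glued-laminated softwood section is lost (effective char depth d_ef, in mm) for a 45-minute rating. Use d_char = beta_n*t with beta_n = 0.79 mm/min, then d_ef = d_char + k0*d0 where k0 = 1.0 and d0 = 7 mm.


d_char = 0.79 * 45 = 35.55 mm
d_ef = 35.55 + 1.0*7 = 42.55 mm

42.55 mm


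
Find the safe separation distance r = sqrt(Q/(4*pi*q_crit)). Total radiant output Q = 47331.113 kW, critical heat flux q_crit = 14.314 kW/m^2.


4*pi*q_crit = 179.88
Q/(4*pi*q_crit) = 263.13
r = sqrt(263.13) = 16.221 m

16.221 m


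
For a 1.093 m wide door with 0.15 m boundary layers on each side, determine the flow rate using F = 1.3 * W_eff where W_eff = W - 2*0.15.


W_eff = 1.093 - 0.30 = 0.793 m
F = 1.3 * 0.793 = 1.0309 persons/s

1.0309 persons/s


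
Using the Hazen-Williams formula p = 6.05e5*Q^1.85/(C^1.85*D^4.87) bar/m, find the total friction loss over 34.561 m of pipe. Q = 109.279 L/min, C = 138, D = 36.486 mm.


Q^1.85 = 5906.0
C^1.85 = 9094.4
D^4.87 = 4.0509e+07
p/m = 0.0096988 bar/m
p_total = 0.0096988 * 34.561 = 0.33520 bar

0.33520 bar


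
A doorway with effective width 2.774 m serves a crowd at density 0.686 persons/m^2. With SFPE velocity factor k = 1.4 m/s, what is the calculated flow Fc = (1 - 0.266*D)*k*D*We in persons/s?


1 - 0.266*D = 1 - 0.266*0.686 = 0.81752
Fs = 0.81752 * 1.4 * 0.686 = 0.78515 persons/(s*m)
Fc = 0.78515 * 2.774 = 2.1780 persons/s

2.1780 persons/s


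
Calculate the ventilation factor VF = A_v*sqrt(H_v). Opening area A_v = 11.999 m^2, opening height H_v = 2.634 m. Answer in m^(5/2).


sqrt(H_v) = 1.6230
VF = 11.999 * 1.6230 = 19.474 m^(5/2)

19.474 m^(5/2)


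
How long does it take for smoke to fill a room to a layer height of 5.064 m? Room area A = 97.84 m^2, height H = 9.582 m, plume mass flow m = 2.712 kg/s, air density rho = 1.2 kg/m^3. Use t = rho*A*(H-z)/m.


H - z = 4.518 m
t = 1.2 * 97.84 * 4.518 / 2.712 = 195.59 s

195.59 s


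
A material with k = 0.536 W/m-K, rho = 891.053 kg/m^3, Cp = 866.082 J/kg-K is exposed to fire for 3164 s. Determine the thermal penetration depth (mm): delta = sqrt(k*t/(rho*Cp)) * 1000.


alpha = 0.536 / (891.053 * 866.082) = 6.9455e-07 m^2/s
alpha * t = 0.0021975
delta = sqrt(0.0021975) * 1000 = 46.878 mm

46.878 mm


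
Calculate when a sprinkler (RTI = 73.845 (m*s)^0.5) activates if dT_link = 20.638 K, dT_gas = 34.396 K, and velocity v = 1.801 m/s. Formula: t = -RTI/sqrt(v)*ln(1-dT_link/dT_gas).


dT_link/dT_gas = 0.60001
ln(1 - 0.60001) = -0.91632
t = -73.845 / sqrt(1.801) * -0.91632 = 50.421 s

50.421 s


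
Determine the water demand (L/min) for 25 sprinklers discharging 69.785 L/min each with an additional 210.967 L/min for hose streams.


Sprinkler demand = 25 * 69.785 = 1744.625 L/min
Total = 1744.625 + 210.967 = 1955.592 L/min

1955.592 L/min


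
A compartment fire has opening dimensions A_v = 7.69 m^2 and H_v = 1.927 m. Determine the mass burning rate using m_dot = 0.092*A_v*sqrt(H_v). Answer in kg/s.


sqrt(H_v) = 1.3882
m_dot = 0.092 * 7.69 * 1.3882 = 0.98210 kg/s

0.98210 kg/s


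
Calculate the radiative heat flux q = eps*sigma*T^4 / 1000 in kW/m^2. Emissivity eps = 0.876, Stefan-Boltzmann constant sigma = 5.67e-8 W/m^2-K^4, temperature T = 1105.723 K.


T^4 = 1.4948e+12
q = 0.876 * 5.67e-8 * 1.4948e+12 / 1000 = 74.246 kW/m^2

74.246 kW/m^2


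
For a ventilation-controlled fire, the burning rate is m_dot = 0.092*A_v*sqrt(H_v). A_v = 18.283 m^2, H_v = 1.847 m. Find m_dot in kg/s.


sqrt(H_v) = 1.3590
m_dot = 0.092 * 18.283 * 1.3590 = 2.2860 kg/s

2.2860 kg/s


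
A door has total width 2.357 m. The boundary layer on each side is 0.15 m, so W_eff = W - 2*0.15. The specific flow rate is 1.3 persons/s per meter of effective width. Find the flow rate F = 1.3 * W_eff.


W_eff = 2.357 - 0.30 = 2.057 m
F = 1.3 * 2.057 = 2.6741 persons/s

2.6741 persons/s


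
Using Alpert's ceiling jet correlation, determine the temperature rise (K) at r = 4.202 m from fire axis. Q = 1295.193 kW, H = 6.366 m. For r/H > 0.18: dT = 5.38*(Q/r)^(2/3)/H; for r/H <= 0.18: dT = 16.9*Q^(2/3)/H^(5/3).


r/H = 4.202 / 6.366 = 0.66007
r/H > 0.18, so dT = 5.38*(Q/r)^(2/3)/H
Q/r = 308.23
(Q/r)^(2/3) = 45.630
dT = 5.38 * 45.630 / 6.366 = 38.563 K

38.563 K


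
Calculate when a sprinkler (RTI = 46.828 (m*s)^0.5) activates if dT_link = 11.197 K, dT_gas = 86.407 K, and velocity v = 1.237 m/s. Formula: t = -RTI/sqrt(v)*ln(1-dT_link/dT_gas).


dT_link/dT_gas = 0.12958
ln(1 - 0.12958) = -0.13878
t = -46.828 / sqrt(1.237) * -0.13878 = 5.8433 s

5.8433 s


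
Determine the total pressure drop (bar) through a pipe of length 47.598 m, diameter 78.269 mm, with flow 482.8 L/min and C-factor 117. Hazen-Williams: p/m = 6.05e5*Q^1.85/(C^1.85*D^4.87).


Q^1.85 = 92251
C^1.85 = 6701.1
D^4.87 = 1.6664e+09
p/m = 0.0049980 bar/m
p_total = 0.0049980 * 47.598 = 0.23790 bar

0.23790 bar


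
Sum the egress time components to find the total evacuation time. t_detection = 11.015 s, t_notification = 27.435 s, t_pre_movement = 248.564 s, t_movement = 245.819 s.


Total = 11.015 + 27.435 + 248.564 + 245.819 = 532.833 s

532.833 s


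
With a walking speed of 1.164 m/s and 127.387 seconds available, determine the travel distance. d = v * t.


d = 1.164 * 127.387 = 148.28 m

148.28 m


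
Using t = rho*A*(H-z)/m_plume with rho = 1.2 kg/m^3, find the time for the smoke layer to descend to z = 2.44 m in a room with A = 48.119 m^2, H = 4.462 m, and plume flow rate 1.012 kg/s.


H - z = 2.022 m
t = 1.2 * 48.119 * 2.022 / 1.012 = 115.37 s

115.37 s


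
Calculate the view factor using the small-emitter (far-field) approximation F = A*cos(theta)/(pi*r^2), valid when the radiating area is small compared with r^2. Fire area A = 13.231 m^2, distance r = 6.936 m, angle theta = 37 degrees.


cos(37 deg) = 0.79864
pi*r^2 = 151.14
F = 13.231 * 0.79864 / 151.14 = 0.069915

0.069915


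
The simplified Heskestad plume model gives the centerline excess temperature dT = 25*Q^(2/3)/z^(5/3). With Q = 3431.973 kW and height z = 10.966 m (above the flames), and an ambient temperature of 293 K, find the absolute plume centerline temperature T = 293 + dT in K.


Q^(2/3) = 227.53
z^(5/3) = 54.127
dT = 25 * 227.53 / 54.127 = 105.09 K
T = 293 + 105.09 = 398.09 K

398.09 K


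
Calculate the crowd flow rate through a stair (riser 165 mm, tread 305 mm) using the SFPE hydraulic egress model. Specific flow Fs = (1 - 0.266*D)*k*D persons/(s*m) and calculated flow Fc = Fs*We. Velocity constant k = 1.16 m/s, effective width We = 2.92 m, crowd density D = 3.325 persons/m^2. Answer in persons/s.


1 - 0.266*D = 1 - 0.266*3.325 = 0.11555
Fs = 0.11555 * 1.16 * 3.325 = 0.44568 persons/(s*m)
Fc = 0.44568 * 2.92 = 1.3014 persons/s

1.3014 persons/s


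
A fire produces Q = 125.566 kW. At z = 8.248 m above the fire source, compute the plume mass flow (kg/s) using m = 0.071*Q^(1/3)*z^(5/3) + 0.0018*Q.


Q^(1/3) = 5.0075
z^(5/3) = 33.670
First term = 0.071 * 5.0075 * 33.670 = 11.971
Second term = 0.0018 * 125.566 = 0.22602
m = 12.197 kg/s

12.197 kg/s


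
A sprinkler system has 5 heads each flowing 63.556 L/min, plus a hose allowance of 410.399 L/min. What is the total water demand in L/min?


Sprinkler demand = 5 * 63.556 = 317.78 L/min
Total = 317.78 + 410.399 = 728.179 L/min

728.179 L/min


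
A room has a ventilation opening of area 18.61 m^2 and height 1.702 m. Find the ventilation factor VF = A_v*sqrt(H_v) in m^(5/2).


sqrt(H_v) = 1.3046
VF = 18.61 * 1.3046 = 24.279 m^(5/2)

24.279 m^(5/2)


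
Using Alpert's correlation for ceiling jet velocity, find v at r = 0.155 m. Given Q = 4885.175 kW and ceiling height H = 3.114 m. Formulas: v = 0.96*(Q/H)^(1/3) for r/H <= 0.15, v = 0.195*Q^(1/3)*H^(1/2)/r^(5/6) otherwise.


r/H = 0.155 / 3.114 = 0.049775
r/H <= 0.15, so v = 0.96*(Q/H)^(1/3)
Q/H = 1568.8
(Q/H)^(1/3) = 11.619
v = 0.96 * 11.619 = 11.155 m/s

11.155 m/s


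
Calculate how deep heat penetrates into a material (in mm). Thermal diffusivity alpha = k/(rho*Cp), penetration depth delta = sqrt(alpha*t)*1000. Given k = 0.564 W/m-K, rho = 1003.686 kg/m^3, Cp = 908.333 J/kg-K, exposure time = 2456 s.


alpha = 0.564 / (1003.686 * 908.333) = 6.1864e-07 m^2/s
alpha * t = 0.0015194
delta = sqrt(0.0015194) * 1000 = 38.979 mm

38.979 mm


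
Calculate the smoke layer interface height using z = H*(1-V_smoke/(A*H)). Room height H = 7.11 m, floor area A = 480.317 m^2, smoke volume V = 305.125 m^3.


V/(A*H) = 0.089347
1 - 0.089347 = 0.91065
z = 7.11 * 0.91065 = 6.4747 m

6.4747 m


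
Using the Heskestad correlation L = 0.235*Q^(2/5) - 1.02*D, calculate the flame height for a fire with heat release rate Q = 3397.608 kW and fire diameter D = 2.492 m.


Q^(2/5) = 25.851
0.235 * Q^(2/5) = 6.0749
1.02 * D = 2.5418
L = 3.5330 m

3.5330 m


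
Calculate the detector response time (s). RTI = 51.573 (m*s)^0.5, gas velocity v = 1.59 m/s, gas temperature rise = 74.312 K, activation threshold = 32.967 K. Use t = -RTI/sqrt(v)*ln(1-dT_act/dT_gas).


dT_act/dT_gas = 0.44363
ln(1 - 0.44363) = -0.58632
t = -51.573 / sqrt(1.59) * -0.58632 = 23.981 s

23.981 s


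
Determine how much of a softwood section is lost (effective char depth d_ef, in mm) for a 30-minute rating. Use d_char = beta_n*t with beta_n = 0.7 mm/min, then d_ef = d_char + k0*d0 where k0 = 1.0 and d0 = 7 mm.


d_char = 0.7 * 30 = 21 mm
d_ef = 21 + 1.0*7 = 28 mm

28 mm


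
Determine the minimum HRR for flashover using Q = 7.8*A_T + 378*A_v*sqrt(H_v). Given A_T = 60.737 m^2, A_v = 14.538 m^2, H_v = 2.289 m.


7.8*A_T = 473.75
sqrt(H_v) = 1.5129
378*A_v*sqrt(H_v) = 8314.2
Q = 473.75 + 8314.2 = 8787.9 kW

8787.9 kW


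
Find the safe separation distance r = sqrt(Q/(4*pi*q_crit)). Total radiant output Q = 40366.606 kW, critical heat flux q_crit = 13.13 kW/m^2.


4*pi*q_crit = 165.00
Q/(4*pi*q_crit) = 244.65
r = sqrt(244.65) = 15.641 m

15.641 m


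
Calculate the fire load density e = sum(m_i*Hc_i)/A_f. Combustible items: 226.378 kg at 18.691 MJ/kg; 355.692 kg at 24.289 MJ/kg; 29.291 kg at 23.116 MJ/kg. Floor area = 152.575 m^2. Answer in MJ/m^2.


Total energy = 226.378*18.691 + 355.692*24.289 + 29.291*23.116
= 4231.231 + 8639.403 + 677.0908
= 13547.72 MJ
e = 13547.72 / 152.575 = 88.794 MJ/m^2

88.794 MJ/m^2


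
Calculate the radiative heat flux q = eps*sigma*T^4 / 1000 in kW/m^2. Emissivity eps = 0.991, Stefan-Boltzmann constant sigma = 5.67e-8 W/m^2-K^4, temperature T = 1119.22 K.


T^4 = 1.5691e+12
q = 0.991 * 5.67e-8 * 1.5691e+12 / 1000 = 88.170 kW/m^2

88.170 kW/m^2


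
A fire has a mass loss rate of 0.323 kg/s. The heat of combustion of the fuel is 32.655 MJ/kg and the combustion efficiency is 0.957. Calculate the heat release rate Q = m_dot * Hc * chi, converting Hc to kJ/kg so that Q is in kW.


Hc = 32.655 MJ/kg = 32.655 * 1000 kJ/kg = 32655 kJ/kg
Q = 0.323 kg/s * 32655 kJ/kg * 0.957 = 10094 kW

10094 kW


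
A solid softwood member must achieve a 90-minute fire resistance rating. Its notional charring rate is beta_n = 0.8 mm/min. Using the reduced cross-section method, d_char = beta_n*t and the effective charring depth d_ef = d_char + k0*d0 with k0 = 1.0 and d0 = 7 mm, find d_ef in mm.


d_char = 0.8 * 90 = 72 mm
d_ef = 72 + 1.0*7 = 79 mm

79 mm


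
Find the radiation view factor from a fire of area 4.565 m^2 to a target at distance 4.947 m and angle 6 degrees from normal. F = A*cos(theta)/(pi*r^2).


cos(6 deg) = 0.99452
pi*r^2 = 76.884
F = 4.565 * 0.99452 / 76.884 = 0.059050

0.059050


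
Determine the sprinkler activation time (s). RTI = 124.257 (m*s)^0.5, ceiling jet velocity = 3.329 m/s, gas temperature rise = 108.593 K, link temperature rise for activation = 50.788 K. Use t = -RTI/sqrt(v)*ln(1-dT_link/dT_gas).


dT_link/dT_gas = 0.46769
ln(1 - 0.46769) = -0.63053
t = -124.257 / sqrt(3.329) * -0.63053 = 42.941 s

42.941 s


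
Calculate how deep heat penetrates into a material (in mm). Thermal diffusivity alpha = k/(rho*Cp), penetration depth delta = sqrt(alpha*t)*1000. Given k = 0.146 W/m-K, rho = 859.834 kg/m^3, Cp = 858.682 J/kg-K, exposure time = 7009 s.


alpha = 0.146 / (859.834 * 858.682) = 1.9775e-07 m^2/s
alpha * t = 0.0013860
delta = sqrt(0.0013860) * 1000 = 37.229 mm

37.229 mm


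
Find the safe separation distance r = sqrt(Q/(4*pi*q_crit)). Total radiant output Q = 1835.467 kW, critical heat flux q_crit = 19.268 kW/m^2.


4*pi*q_crit = 242.13
Q/(4*pi*q_crit) = 7.5805
r = sqrt(7.5805) = 2.7533 m

2.7533 m


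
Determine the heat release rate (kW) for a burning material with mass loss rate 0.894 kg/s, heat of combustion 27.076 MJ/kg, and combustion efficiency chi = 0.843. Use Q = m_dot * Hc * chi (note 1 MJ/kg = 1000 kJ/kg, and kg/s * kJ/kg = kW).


Hc = 27.076 MJ/kg = 27.076 * 1000 kJ/kg = 27076 kJ/kg
Q = 0.894 kg/s * 27076 kJ/kg * 0.843 = 20406 kW

20406 kW


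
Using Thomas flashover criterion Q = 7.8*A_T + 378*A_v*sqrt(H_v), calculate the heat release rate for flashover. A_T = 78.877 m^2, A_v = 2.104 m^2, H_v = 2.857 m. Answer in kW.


7.8*A_T = 615.24
sqrt(H_v) = 1.6903
378*A_v*sqrt(H_v) = 1344.3
Q = 615.24 + 1344.3 = 1959.5 kW

1959.5 kW


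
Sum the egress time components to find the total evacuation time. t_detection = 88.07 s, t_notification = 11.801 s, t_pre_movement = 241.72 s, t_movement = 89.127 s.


Total = 88.07 + 11.801 + 241.72 + 89.127 = 430.718 s

430.718 s


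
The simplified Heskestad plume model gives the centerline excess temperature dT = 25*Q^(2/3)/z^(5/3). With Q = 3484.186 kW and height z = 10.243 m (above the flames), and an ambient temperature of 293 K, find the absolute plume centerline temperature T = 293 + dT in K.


Q^(2/3) = 229.83
z^(5/3) = 48.311
dT = 25 * 229.83 / 48.311 = 118.93 K
T = 293 + 118.93 = 411.93 K

411.93 K


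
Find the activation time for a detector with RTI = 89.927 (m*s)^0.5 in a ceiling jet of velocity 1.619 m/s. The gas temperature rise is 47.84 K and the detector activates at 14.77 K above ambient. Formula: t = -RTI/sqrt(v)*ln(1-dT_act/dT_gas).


dT_act/dT_gas = 0.30874
ln(1 - 0.30874) = -0.36924
t = -89.927 / sqrt(1.619) * -0.36924 = 26.096 s

26.096 s


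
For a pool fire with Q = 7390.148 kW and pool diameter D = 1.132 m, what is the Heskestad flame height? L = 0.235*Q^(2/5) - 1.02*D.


Q^(2/5) = 35.275
0.235 * Q^(2/5) = 8.2895
1.02 * D = 1.1546
L = 7.1349 m

7.1349 m


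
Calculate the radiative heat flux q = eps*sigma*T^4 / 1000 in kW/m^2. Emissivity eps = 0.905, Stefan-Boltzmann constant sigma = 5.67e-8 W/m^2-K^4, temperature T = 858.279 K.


T^4 = 5.4264e+11
q = 0.905 * 5.67e-8 * 5.4264e+11 / 1000 = 27.845 kW/m^2

27.845 kW/m^2


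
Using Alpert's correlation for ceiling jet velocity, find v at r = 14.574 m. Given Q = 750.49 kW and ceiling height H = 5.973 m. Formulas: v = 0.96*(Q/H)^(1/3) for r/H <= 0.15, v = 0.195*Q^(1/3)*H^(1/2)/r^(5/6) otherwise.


r/H = 14.574 / 5.973 = 2.4400
r/H > 0.15, so v = 0.195*Q^(1/3)*H^(1/2)/r^(5/6)
Q^(1/3) = 9.0876
H^(1/2) = 2.4440
r^(5/6) = 9.3250
v = 0.195 * 9.0876 * 2.4440 / 9.3250 = 0.46444 m/s

0.46444 m/s


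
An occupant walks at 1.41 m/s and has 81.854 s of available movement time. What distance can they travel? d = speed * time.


d = 1.41 * 81.854 = 115.41 m

115.41 m


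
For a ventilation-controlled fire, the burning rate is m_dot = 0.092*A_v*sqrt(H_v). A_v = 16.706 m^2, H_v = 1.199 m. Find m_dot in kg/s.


sqrt(H_v) = 1.0950
m_dot = 0.092 * 16.706 * 1.0950 = 1.6829 kg/s

1.6829 kg/s


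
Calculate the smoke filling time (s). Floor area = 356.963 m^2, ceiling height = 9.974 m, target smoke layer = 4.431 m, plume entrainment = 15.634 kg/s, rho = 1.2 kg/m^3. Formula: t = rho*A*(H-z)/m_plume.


H - z = 5.543 m
t = 1.2 * 356.963 * 5.543 / 15.634 = 151.87 s

151.87 s


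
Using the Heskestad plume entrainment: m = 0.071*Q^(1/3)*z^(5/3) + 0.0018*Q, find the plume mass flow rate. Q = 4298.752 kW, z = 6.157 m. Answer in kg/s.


Q^(1/3) = 16.260
z^(5/3) = 20.683
First term = 0.071 * 16.260 * 20.683 = 23.877
Second term = 0.0018 * 4298.752 = 7.7378
m = 31.615 kg/s

31.615 kg/s


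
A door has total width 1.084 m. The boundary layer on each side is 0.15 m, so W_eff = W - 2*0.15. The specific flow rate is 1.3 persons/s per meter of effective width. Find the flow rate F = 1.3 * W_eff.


W_eff = 1.084 - 0.30 = 0.784 m
F = 1.3 * 0.784 = 1.0192 persons/s

1.0192 persons/s


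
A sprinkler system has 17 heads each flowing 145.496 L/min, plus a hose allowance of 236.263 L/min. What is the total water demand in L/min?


Sprinkler demand = 17 * 145.496 = 2473.432 L/min
Total = 2473.432 + 236.263 = 2709.695 L/min

2709.695 L/min


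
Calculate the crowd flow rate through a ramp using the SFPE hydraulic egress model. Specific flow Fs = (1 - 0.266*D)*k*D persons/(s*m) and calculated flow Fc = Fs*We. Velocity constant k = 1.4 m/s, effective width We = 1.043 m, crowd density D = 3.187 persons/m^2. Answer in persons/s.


1 - 0.266*D = 1 - 0.266*3.187 = 0.15226
Fs = 0.15226 * 1.4 * 3.187 = 0.67934 persons/(s*m)
Fc = 0.67934 * 1.043 = 0.70856 persons/s

0.70856 persons/s


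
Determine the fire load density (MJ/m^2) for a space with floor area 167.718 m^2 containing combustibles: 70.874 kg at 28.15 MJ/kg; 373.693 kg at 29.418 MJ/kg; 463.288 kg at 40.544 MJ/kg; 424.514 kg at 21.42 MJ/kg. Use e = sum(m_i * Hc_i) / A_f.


Total energy = 70.874*28.15 + 373.693*29.418 + 463.288*40.544 + 424.514*21.42
= 1995.103 + 10993.30 + 18783.55 + 9093.090
= 40865.04 MJ
e = 40865.04 / 167.718 = 243.65 MJ/m^2

243.65 MJ/m^2


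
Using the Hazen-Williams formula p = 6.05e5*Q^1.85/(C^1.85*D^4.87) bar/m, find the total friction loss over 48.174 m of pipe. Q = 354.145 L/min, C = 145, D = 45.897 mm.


Q^1.85 = 51998
C^1.85 = 9966.2
D^4.87 = 1.2385e+08
p/m = 0.025487 bar/m
p_total = 0.025487 * 48.174 = 1.2278 bar

1.2278 bar


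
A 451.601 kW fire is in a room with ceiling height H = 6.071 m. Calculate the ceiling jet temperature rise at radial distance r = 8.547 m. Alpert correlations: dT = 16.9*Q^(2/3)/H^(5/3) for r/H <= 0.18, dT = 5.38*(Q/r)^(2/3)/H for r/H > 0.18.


r/H = 8.547 / 6.071 = 1.4078
r/H > 0.18, so dT = 5.38*(Q/r)^(2/3)/H
Q/r = 52.837
(Q/r)^(2/3) = 14.081
dT = 5.38 * 14.081 / 6.071 = 12.478 K

12.478 K


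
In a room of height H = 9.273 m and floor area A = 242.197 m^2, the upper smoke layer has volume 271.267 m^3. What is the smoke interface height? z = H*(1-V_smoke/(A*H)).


V/(A*H) = 0.12078
1 - 0.12078 = 0.87922
z = 9.273 * 0.87922 = 8.1530 m

8.1530 m


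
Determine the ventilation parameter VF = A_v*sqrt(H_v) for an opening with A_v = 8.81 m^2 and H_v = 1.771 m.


sqrt(H_v) = 1.3308
VF = 8.81 * 1.3308 = 11.724 m^(5/2)

11.724 m^(5/2)


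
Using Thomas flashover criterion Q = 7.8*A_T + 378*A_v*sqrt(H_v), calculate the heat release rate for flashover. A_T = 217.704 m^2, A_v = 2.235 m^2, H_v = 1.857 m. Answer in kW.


7.8*A_T = 1698.1
sqrt(H_v) = 1.3627
378*A_v*sqrt(H_v) = 1151.3
Q = 1698.1 + 1151.3 = 2849.4 kW

2849.4 kW


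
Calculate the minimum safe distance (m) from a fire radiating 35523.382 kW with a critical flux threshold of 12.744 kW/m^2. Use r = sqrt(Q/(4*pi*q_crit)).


4*pi*q_crit = 160.15
Q/(4*pi*q_crit) = 221.82
r = sqrt(221.82) = 14.894 m

14.894 m


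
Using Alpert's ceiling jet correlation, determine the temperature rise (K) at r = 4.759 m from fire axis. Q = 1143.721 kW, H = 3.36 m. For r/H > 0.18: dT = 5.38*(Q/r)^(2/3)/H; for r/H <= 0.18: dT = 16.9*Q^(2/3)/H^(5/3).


r/H = 4.759 / 3.36 = 1.4164
r/H > 0.18, so dT = 5.38*(Q/r)^(2/3)/H
Q/r = 240.33
(Q/r)^(2/3) = 38.655
dT = 5.38 * 38.655 / 3.36 = 61.894 K

61.894 K


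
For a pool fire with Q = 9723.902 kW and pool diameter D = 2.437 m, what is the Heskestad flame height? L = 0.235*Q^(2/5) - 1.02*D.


Q^(2/5) = 39.367
0.235 * Q^(2/5) = 9.2513
1.02 * D = 2.4857
L = 6.7656 m

6.7656 m


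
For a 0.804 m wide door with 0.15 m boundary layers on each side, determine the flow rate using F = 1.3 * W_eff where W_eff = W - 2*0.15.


W_eff = 0.804 - 0.30 = 0.504 m
F = 1.3 * 0.504 = 0.65520 persons/s

0.65520 persons/s


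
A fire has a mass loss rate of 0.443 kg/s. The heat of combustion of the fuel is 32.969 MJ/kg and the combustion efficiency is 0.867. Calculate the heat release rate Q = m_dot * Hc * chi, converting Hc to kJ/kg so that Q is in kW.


Hc = 32.969 MJ/kg = 32.969 * 1000 kJ/kg = 32969 kJ/kg
Q = 0.443 kg/s * 32969 kJ/kg * 0.867 = 12663 kW

12663 kW


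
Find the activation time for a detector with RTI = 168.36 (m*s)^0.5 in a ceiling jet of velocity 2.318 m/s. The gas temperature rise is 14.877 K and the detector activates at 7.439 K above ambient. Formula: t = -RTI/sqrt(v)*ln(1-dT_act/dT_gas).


dT_act/dT_gas = 0.50003
ln(1 - 0.50003) = -0.69321
t = -168.36 / sqrt(2.318) * -0.69321 = 76.657 s

76.657 s


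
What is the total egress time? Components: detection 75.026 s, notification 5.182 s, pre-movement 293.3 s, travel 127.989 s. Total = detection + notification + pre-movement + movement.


Total = 75.026 + 5.182 + 293.3 + 127.989 = 501.497 s

501.497 s


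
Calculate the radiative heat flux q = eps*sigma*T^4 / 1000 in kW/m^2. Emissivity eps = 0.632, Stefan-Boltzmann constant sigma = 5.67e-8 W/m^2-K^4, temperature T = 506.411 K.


T^4 = 6.5768e+10
q = 0.632 * 5.67e-8 * 6.5768e+10 / 1000 = 2.3567 kW/m^2

2.3567 kW/m^2


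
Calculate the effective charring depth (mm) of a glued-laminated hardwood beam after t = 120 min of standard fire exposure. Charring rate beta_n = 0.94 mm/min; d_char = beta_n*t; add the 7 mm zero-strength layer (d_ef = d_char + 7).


d_char = 0.94 * 120 = 112.8 mm
d_ef = 112.8 + 1.0*7 = 119.8 mm

119.8 mm


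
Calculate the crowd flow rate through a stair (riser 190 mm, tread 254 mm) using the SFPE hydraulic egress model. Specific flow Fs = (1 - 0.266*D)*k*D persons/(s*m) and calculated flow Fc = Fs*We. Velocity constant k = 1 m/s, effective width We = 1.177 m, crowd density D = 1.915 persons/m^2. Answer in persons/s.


1 - 0.266*D = 1 - 0.266*1.915 = 0.49061
Fs = 0.49061 * 1 * 1.915 = 0.93952 persons/(s*m)
Fc = 0.93952 * 1.177 = 1.1058 persons/s

1.1058 persons/s


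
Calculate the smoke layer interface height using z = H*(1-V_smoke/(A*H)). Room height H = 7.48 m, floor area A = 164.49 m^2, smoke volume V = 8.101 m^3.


V/(A*H) = 0.0065841
1 - 0.0065841 = 0.99342
z = 7.48 * 0.99342 = 7.4308 m

7.4308 m


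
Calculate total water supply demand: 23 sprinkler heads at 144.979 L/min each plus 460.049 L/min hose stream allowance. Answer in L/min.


Sprinkler demand = 23 * 144.979 = 3334.517 L/min
Total = 3334.517 + 460.049 = 3794.566 L/min

3794.566 L/min


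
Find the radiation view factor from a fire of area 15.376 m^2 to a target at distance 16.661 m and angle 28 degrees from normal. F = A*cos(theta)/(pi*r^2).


cos(28 deg) = 0.88295
pi*r^2 = 872.07
F = 15.376 * 0.88295 / 872.07 = 0.015568

0.015568


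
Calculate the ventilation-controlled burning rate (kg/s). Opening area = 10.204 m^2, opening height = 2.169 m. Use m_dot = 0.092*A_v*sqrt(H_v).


sqrt(H_v) = 1.4728
m_dot = 0.092 * 10.204 * 1.4728 = 1.3826 kg/s

1.3826 kg/s


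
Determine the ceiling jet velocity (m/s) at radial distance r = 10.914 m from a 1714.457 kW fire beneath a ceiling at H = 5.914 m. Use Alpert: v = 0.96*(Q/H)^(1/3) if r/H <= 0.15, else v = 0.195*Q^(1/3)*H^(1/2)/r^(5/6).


r/H = 10.914 / 5.914 = 1.8455
r/H > 0.15, so v = 0.195*Q^(1/3)*H^(1/2)/r^(5/6)
Q^(1/3) = 11.969
H^(1/2) = 2.4319
r^(5/6) = 7.3280
v = 0.195 * 11.969 * 2.4319 / 7.3280 = 0.77452 m/s

0.77452 m/s


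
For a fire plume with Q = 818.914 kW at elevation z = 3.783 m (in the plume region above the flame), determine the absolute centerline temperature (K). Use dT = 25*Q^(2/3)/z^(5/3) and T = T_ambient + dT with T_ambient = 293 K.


Q^(2/3) = 87.530
z^(5/3) = 9.1846
dT = 25 * 87.530 / 9.1846 = 238.25 K
T = 293 + 238.25 = 531.25 K

531.25 K


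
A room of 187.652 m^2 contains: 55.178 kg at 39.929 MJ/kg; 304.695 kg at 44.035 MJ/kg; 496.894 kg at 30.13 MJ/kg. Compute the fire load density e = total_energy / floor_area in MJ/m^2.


Total energy = 55.178*39.929 + 304.695*44.035 + 496.894*30.13
= 2203.202 + 13417.24 + 14971.42
= 30591.86 MJ
e = 30591.86 / 187.652 = 163.02 MJ/m^2

163.02 MJ/m^2


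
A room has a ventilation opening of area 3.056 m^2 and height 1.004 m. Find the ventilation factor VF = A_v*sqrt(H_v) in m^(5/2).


sqrt(H_v) = 1.0020
VF = 3.056 * 1.0020 = 3.0621 m^(5/2)

3.0621 m^(5/2)


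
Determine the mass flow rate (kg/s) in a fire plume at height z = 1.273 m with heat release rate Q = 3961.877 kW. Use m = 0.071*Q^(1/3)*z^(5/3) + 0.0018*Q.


Q^(1/3) = 15.823
z^(5/3) = 1.4953
First term = 0.071 * 15.823 * 1.4953 = 1.6799
Second term = 0.0018 * 3961.877 = 7.1314
m = 8.8112 kg/s

8.8112 kg/s


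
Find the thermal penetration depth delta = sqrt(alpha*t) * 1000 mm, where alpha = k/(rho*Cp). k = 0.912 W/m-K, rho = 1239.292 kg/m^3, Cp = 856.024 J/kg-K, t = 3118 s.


alpha = 0.912 / (1239.292 * 856.024) = 8.5968e-07 m^2/s
alpha * t = 0.0026805
delta = sqrt(0.0026805) * 1000 = 51.773 mm

51.773 mm


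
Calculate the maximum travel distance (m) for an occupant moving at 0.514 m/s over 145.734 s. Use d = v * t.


d = 0.514 * 145.734 = 74.907 m

74.907 m


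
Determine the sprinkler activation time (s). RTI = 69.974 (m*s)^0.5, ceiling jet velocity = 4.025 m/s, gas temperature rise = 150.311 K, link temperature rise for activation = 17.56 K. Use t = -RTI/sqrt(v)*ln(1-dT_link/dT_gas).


dT_link/dT_gas = 0.11682
ln(1 - 0.11682) = -0.12423
t = -69.974 / sqrt(4.025) * -0.12423 = 4.3330 s

4.3330 s


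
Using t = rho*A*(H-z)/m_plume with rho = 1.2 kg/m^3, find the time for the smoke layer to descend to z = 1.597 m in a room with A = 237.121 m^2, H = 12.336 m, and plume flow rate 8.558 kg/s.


H - z = 10.739 m
t = 1.2 * 237.121 * 10.739 / 8.558 = 357.06 s

357.06 s


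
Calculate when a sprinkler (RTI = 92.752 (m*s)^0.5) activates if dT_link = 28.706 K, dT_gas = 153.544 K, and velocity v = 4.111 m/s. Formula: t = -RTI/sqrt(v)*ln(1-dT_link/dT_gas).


dT_link/dT_gas = 0.18696
ln(1 - 0.18696) = -0.20697
t = -92.752 / sqrt(4.111) * -0.20697 = 9.4680 s

9.4680 s


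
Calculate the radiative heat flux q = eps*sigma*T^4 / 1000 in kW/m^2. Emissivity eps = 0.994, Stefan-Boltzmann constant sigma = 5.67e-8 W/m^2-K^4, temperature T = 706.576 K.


T^4 = 2.4925e+11
q = 0.994 * 5.67e-8 * 2.4925e+11 / 1000 = 14.048 kW/m^2

14.048 kW/m^2


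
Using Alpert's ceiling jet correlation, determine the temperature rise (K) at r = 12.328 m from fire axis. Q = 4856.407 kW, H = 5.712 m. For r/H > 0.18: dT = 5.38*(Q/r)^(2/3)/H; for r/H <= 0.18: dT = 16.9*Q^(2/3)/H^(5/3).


r/H = 12.328 / 5.712 = 2.1583
r/H > 0.18, so dT = 5.38*(Q/r)^(2/3)/H
Q/r = 393.93
(Q/r)^(2/3) = 53.738
dT = 5.38 * 53.738 / 5.712 = 50.615 K

50.615 K


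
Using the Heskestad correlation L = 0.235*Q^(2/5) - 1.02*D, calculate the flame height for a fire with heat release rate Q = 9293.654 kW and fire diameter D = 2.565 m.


Q^(2/5) = 38.661
0.235 * Q^(2/5) = 9.0854
1.02 * D = 2.6163
L = 6.4691 m

6.4691 m


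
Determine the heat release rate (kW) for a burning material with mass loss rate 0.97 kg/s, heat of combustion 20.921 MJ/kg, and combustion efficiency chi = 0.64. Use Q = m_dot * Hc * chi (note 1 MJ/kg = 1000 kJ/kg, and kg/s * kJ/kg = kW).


Hc = 20.921 MJ/kg = 20.921 * 1000 kJ/kg = 20921 kJ/kg
Q = 0.97 kg/s * 20921 kJ/kg * 0.64 = 12988 kW

12988 kW


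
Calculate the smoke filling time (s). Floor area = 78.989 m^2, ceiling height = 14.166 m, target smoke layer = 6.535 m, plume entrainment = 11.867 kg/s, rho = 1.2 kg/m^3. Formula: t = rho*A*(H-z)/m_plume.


H - z = 7.631 m
t = 1.2 * 78.989 * 7.631 / 11.867 = 60.952 s

60.952 s


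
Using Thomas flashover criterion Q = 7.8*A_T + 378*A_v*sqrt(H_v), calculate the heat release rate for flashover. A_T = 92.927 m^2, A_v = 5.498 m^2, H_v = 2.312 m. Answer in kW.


7.8*A_T = 724.83
sqrt(H_v) = 1.5205
378*A_v*sqrt(H_v) = 3160.0
Q = 724.83 + 3160.0 = 3884.9 kW

3884.9 kW


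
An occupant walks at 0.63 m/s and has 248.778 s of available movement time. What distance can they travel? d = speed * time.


d = 0.63 * 248.778 = 156.73 m

156.73 m


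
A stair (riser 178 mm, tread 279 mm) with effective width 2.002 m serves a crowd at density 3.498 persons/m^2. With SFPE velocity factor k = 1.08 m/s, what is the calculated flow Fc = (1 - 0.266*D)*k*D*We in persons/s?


1 - 0.266*D = 1 - 0.266*3.498 = 0.069532
Fs = 0.069532 * 1.08 * 3.498 = 0.26268 persons/(s*m)
Fc = 0.26268 * 2.002 = 0.52589 persons/s

0.52589 persons/s


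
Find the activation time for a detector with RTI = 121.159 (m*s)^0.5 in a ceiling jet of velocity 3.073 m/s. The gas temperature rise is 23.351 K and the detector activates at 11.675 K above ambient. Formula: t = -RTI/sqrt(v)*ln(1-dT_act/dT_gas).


dT_act/dT_gas = 0.49998
ln(1 - 0.49998) = -0.69310
t = -121.159 / sqrt(3.073) * -0.69310 = 47.904 s

47.904 s


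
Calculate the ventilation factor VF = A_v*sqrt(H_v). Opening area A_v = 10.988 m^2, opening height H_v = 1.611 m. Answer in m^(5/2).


sqrt(H_v) = 1.2693
VF = 10.988 * 1.2693 = 13.947 m^(5/2)

13.947 m^(5/2)


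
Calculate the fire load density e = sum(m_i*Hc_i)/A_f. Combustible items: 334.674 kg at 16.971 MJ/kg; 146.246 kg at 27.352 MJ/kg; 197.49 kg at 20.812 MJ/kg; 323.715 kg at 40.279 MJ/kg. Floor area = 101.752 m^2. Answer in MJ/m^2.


Total energy = 334.674*16.971 + 146.246*27.352 + 197.49*20.812 + 323.715*40.279
= 5679.752 + 4000.121 + 4110.162 + 13038.92
= 26828.95 MJ
e = 26828.95 / 101.752 = 263.67 MJ/m^2

263.67 MJ/m^2


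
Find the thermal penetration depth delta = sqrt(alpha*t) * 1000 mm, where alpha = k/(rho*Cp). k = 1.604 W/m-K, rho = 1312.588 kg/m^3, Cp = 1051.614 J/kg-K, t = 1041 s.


alpha = 1.604 / (1312.588 * 1051.614) = 1.1620e-06 m^2/s
alpha * t = 0.0012097
delta = sqrt(0.0012097) * 1000 = 34.780 mm

34.780 mm


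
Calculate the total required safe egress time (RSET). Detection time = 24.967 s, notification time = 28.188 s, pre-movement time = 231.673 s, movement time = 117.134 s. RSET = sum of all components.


Total = 24.967 + 28.188 + 231.673 + 117.134 = 401.962 s

401.962 s


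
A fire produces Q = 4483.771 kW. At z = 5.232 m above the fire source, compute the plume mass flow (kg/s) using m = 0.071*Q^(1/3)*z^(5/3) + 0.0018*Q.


Q^(1/3) = 16.490
z^(5/3) = 15.768
First term = 0.071 * 16.490 * 15.768 = 18.461
Second term = 0.0018 * 4483.771 = 8.0708
m = 26.532 kg/s

26.532 kg/s


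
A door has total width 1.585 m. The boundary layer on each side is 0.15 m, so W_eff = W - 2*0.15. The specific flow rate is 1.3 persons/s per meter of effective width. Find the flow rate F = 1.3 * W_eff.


W_eff = 1.585 - 0.30 = 1.285 m
F = 1.3 * 1.285 = 1.6705 persons/s

1.6705 persons/s


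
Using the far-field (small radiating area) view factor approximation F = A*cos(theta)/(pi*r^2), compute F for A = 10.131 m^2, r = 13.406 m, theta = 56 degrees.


cos(56 deg) = 0.55919
pi*r^2 = 564.61
F = 10.131 * 0.55919 / 564.61 = 0.010034

0.010034


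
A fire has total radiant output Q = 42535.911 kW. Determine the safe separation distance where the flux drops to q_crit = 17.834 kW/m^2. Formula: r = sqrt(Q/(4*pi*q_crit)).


4*pi*q_crit = 224.11
Q/(4*pi*q_crit) = 189.80
r = sqrt(189.80) = 13.777 m

13.777 m


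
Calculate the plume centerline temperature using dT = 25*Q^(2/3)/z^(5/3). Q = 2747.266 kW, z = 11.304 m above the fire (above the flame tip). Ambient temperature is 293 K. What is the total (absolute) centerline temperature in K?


Q^(2/3) = 196.16
z^(5/3) = 56.936
dT = 25 * 196.16 / 56.936 = 86.130 K
T = 293 + 86.130 = 379.13 K

379.13 K


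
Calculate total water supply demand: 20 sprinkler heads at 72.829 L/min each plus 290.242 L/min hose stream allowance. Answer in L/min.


Sprinkler demand = 20 * 72.829 = 1456.58 L/min
Total = 1456.58 + 290.242 = 1746.822 L/min

1746.822 L/min


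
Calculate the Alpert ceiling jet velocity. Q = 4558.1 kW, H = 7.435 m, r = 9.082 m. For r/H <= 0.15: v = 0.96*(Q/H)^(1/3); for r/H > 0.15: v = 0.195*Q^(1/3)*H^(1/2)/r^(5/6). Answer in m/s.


r/H = 9.082 / 7.435 = 1.2215
r/H > 0.15, so v = 0.195*Q^(1/3)*H^(1/2)/r^(5/6)
Q^(1/3) = 16.580
H^(1/2) = 2.7267
r^(5/6) = 6.2876
v = 0.195 * 16.580 * 2.7267 / 6.2876 = 1.4021 m/s

1.4021 m/s


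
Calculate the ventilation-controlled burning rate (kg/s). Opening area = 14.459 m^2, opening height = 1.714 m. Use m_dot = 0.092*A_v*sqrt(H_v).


sqrt(H_v) = 1.3092
m_dot = 0.092 * 14.459 * 1.3092 = 1.7415 kg/s

1.7415 kg/s


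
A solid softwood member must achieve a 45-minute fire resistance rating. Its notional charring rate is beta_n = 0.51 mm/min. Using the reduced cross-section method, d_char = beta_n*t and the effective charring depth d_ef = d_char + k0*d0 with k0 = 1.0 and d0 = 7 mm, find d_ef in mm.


d_char = 0.51 * 45 = 22.95 mm
d_ef = 22.95 + 1.0*7 = 29.95 mm

29.95 mm


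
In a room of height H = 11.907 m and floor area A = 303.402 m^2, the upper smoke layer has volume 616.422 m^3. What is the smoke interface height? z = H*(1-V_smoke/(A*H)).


V/(A*H) = 0.17063
1 - 0.17063 = 0.82937
z = 11.907 * 0.82937 = 9.8753 m

9.8753 m


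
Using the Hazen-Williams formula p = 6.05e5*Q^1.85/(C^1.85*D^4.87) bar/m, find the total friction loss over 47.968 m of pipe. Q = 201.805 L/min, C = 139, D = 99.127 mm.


Q^1.85 = 18371
C^1.85 = 9216.7
D^4.87 = 5.2657e+09
p/m = 0.00022901 bar/m
p_total = 0.00022901 * 47.968 = 0.010985 bar

0.010985 bar


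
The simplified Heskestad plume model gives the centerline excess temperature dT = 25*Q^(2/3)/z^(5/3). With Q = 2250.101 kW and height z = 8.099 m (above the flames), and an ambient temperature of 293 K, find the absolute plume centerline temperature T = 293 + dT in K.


Q^(2/3) = 171.71
z^(5/3) = 32.663
dT = 25 * 171.71 / 32.663 = 131.43 K
T = 293 + 131.43 = 424.43 K

424.43 K


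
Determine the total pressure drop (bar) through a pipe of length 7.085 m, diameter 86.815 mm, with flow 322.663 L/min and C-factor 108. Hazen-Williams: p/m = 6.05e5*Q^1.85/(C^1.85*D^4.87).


Q^1.85 = 43771
C^1.85 = 5778.8
D^4.87 = 2.7603e+09
p/m = 0.0016602 bar/m
p_total = 0.0016602 * 7.085 = 0.011762 bar

0.011762 bar


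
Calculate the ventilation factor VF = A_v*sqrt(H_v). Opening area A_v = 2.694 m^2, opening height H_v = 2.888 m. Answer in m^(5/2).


sqrt(H_v) = 1.6994
VF = 2.694 * 1.6994 = 4.5782 m^(5/2)

4.5782 m^(5/2)


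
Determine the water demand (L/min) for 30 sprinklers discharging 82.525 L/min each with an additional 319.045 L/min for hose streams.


Sprinkler demand = 30 * 82.525 = 2475.75 L/min
Total = 2475.75 + 319.045 = 2794.795 L/min

2794.795 L/min


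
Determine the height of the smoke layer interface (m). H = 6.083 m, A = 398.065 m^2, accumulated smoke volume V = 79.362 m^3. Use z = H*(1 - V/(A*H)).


V/(A*H) = 0.032775
1 - 0.032775 = 0.96723
z = 6.083 * 0.96723 = 5.8836 m

5.8836 m


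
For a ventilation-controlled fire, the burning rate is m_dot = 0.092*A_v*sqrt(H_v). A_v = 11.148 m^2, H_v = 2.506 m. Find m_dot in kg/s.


sqrt(H_v) = 1.5830
m_dot = 0.092 * 11.148 * 1.5830 = 1.6236 kg/s

1.6236 kg/s


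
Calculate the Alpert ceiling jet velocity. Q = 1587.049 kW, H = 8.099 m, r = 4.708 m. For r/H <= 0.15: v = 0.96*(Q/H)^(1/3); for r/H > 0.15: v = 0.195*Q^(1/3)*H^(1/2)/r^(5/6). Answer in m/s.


r/H = 4.708 / 8.099 = 0.58131
r/H > 0.15, so v = 0.195*Q^(1/3)*H^(1/2)/r^(5/6)
Q^(1/3) = 11.664
H^(1/2) = 2.8459
r^(5/6) = 3.6366
v = 0.195 * 11.664 * 2.8459 / 3.6366 = 1.7800 m/s

1.7800 m/s


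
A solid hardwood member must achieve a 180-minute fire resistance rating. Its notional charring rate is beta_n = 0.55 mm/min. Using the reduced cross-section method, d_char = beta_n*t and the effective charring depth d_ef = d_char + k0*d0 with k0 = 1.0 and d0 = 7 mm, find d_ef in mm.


d_char = 0.55 * 180 = 99 mm
d_ef = 99 + 1.0*7 = 106 mm

106 mm


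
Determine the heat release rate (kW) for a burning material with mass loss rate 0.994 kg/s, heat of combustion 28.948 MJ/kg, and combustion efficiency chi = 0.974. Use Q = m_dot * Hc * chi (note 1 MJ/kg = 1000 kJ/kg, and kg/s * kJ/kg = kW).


Hc = 28.948 MJ/kg = 28.948 * 1000 kJ/kg = 28948 kJ/kg
Q = 0.994 kg/s * 28948 kJ/kg * 0.974 = 28026 kW

28026 kW
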